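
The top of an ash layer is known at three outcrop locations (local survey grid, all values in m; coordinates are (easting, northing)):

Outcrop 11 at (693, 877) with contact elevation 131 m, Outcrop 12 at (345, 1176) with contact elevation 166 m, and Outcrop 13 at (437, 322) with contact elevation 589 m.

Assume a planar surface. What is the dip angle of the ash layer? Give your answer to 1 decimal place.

38.8°

Let the plane be z = a·E + b·N + c.
Outcrop 12−Outcrop 11: −348a + 299b = 35;  Outcrop 13−Outcrop 11: −256a − 555b = 458.
Solving gives a = −0.57982, b = −0.55778.
Gradient magnitude |∇z| = √(a² + b²) = √(0.33619 + 0.31112) = 0.80455.
True dip = arctan(0.80455) = 38.8°, dipping toward NE (azimuth ≈ 046°).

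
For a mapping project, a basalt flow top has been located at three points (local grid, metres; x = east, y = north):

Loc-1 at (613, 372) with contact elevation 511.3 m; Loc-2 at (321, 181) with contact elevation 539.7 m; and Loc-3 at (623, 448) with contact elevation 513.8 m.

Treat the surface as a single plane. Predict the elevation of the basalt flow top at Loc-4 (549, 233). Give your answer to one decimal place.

512.7 m

Let the plane be z = a·x + b·y + c.
Loc-2−Loc-1: −292a − 191b = 28.4;  Loc-3−Loc-1: 10a + 76b = 2.5.
Solving gives a = −0.12996, b = 0.05000.
Then c = 511.3 − a·613 − b·372 = 572.37.
At (549, 233): z = −71.3 + 11.6 + 572.37 = 512.7 m.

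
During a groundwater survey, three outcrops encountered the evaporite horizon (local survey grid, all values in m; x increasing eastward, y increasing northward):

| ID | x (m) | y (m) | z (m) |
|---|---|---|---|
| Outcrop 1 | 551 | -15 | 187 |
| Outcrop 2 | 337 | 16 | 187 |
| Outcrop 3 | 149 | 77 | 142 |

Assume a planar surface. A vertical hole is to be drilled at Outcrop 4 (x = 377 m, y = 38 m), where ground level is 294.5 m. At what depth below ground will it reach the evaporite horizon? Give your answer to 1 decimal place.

Let the plane be z = a·x + b·y + c.
Outcrop 2−Outcrop 1: −214a + 31b = 0;  Outcrop 3−Outcrop 1: −402a + 92b = −45.
Solving gives a = −0.19305, b = −1.33269.
Then c = 187 − a·551 − b·-15 = 273.38.
At (377, 38): z_contact = −72.78 − 50.64 + 273.38 = 149.96 m.
Depth below ground = 294.5 − 149.96 = 144.5 m.

144.5 m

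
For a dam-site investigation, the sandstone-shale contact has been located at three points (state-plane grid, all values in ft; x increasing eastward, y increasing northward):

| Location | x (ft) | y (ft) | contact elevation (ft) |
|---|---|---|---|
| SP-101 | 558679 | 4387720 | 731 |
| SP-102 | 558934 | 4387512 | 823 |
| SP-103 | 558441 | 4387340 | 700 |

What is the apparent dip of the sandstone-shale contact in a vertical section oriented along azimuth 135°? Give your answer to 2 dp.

14.98°

Two edge vectors: SP-101→SP-102 = (255, -208, 92), SP-101→SP-103 = (-238, -380, -31).
Normal n = (SP-101→SP-102) × (SP-101→SP-103) = (41408, -13991, -146404).
So ∂z/∂x = −n_x/n_z = 0.28283 and ∂z/∂y = −n_y/n_z = −0.09556.
Unit vector along 135° is (sin 135°, cos 135°) = (0.7071, -0.7071).
Slope in that direction = a·(0.7071) + b·(-0.7071) = 0.26757.
Apparent dip = arctan|0.26757| = 14.98° (true dip is 16.6°, so apparent ≤ true as expected).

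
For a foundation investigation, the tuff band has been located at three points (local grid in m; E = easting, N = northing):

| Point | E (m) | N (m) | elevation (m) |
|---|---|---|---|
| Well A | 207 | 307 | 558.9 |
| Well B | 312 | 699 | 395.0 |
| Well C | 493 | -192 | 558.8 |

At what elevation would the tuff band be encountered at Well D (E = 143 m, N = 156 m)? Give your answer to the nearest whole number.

634 m

Two edge vectors: Well A→Well B = (105, 392, -163.9), Well A→Well C = (286, -499, -0.1).
Normal n = (Well A→Well B) × (Well A→Well C) = (-81825.3, -46864.9, -164507).
So ∂z/∂E = −n_x/n_z = −0.49740 and ∂z/∂N = −n_y/n_z = −0.28488.
Intercept c from Well A: 558.9 + 102.96 + 87.46 = 749.32.
At (143, 156): z = −71.1 − 44.4 + 749.32 = 633.8 m.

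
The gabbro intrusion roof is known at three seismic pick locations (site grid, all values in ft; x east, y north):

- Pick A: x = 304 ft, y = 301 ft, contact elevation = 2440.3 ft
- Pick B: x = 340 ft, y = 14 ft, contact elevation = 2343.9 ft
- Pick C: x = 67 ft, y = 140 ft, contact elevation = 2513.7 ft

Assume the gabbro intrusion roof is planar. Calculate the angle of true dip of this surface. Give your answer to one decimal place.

Two edge vectors: Pick A→Pick B = (36, -287, -96.4), Pick A→Pick C = (-237, -161, 73.4).
Normal n = (Pick A→Pick B) × (Pick A→Pick C) = (-36586.2, 20204.4, -73815).
So ∂z/∂x = −n_x/n_z = −0.49565 and ∂z/∂y = −n_y/n_z = 0.27372.
Gradient magnitude |∇z| = √(a² + b²) = √(0.24567 + 0.07492) = 0.56620.
True dip = arctan(0.56620) = 29.5°, dipping toward ESE (azimuth ≈ 119°).

29.5°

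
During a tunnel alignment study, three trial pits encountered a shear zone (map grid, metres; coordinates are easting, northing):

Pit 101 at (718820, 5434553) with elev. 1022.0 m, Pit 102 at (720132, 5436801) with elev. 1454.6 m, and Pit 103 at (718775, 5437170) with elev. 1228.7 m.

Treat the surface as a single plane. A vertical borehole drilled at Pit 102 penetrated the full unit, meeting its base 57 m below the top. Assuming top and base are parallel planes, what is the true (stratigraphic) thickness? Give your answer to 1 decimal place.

55.8 m

Let the plane be z = a·easting + b·northing + c.
Pit 102−Pit 101: 1312a + 2248b = 432.6;  Pit 103−Pit 101: −45a + 2617b = 206.7.
Solving gives a = 0.18883, b = 0.08223.
|∇z| = √(a²+b²) = 0.20596, so dip δ = arctan(0.20596) = 11.64°.
True thickness = vertical thickness × cos δ = 57 × cos 11.64° = 55.8 m.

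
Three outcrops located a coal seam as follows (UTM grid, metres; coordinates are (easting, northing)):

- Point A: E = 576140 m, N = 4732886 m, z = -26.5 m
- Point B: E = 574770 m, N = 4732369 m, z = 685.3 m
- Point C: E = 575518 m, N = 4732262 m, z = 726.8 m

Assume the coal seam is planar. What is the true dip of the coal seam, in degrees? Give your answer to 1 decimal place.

Let the plane be z = a·E + b·N + c.
Point B−Point A: −1370a − 517b = 711.8;  Point C−Point A: −622a − 624b = 753.3.
Solving gives a = −0.10258, b = −1.10496.
Gradient magnitude |∇z| = √(a² + b²) = √(0.01052 + 1.22093) = 1.10971.
True dip = arctan(1.10971) = 48.0°, dipping toward N (azimuth ≈ 005°).

48.0°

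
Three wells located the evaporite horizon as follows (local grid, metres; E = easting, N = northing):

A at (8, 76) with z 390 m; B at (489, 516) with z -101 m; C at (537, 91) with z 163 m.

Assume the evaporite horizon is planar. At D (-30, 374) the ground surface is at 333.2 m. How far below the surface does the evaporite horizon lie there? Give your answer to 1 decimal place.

Two edge vectors: A→B = (481, 440, -491), A→C = (529, 15, -227).
Normal n = (A→B) × (A→C) = (-92515, -150552, -225545).
So ∂z/∂E = −n_x/n_z = −0.41018 and ∂z/∂N = −n_y/n_z = −0.66750.
Intercept c from A: 390 + 3.28 + 50.73 = 444.01.
At (-30, 374): z_contact = 12.31 − 249.65 + 444.01 = 206.67 m.
Depth below ground = 333.2 − 206.67 = 126.5 m.

126.5 m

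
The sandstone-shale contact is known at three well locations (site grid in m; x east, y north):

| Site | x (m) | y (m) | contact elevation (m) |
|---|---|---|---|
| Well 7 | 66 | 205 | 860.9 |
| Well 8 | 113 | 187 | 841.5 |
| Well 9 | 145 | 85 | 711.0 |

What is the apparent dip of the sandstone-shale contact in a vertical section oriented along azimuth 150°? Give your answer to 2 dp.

47.41°

Two edge vectors: Well 7→Well 8 = (47, -18, -19.4), Well 7→Well 9 = (79, -120, -149.9).
Normal n = (Well 7→Well 8) × (Well 7→Well 9) = (370.2, 5512.7, -4218).
So ∂z/∂x = −n_x/n_z = 0.08777 and ∂z/∂y = −n_y/n_z = 1.30695.
Unit vector along 150° is (sin 150°, cos 150°) = (0.5000, -0.8660).
Slope in that direction = a·(0.5000) + b·(-0.8660) = −1.08797.
Apparent dip = arctan|1.08797| = 47.41° (true dip is 52.6°, so apparent ≤ true as expected).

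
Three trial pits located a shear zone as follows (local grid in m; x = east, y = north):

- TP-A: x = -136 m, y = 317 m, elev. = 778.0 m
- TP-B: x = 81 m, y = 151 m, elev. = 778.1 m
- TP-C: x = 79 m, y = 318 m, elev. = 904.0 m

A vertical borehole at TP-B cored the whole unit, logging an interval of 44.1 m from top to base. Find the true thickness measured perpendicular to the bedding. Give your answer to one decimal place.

31.8 m

Two edge vectors: TP-A→TP-B = (217, -166, 0.1), TP-A→TP-C = (215, 1, 126).
Normal n = (TP-A→TP-B) × (TP-A→TP-C) = (-20916.1, -27320.5, 35907).
So ∂z/∂x = −n_x/n_z = 0.58251 and ∂z/∂y = −n_y/n_z = 0.76087.
|∇z| = √(a²+b²) = 0.95825, so dip δ = arctan(0.95825) = 43.78°.
True thickness = vertical thickness × cos δ = 44.1 × cos 43.78° = 31.8 m.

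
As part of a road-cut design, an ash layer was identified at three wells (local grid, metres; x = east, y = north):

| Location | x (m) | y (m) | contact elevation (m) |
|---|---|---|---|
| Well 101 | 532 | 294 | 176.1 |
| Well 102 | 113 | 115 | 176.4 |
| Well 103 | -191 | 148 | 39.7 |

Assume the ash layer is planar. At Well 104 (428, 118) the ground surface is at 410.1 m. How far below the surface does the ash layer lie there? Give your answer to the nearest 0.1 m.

Two edge vectors: Well 101→Well 102 = (-419, -179, 0.3), Well 101→Well 103 = (-723, -146, -136.4).
Normal n = (Well 101→Well 102) × (Well 101→Well 103) = (24459.4, -57368.5, -68243).
So ∂z/∂x = −n_x/n_z = 0.35842 and ∂z/∂y = −n_y/n_z = −0.84065.
Intercept c from Well 101: 176.1 − 190.68 + 247.15 = 232.57.
At (428, 118): z_contact = 153.40 − 99.20 + 232.57 = 286.78 m.
Depth below ground = 410.1 − 286.78 = 123.3 m.

123.3 m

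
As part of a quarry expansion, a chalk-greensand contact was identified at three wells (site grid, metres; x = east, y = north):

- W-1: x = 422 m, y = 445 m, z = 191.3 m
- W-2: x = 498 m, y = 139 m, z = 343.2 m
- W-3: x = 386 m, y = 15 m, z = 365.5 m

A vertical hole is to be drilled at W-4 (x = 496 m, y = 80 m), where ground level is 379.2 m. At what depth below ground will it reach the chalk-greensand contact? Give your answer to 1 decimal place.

11.3 m

Let the plane be z = a·x + b·y + c.
W-2−W-1: 76a − 306b = 151.9;  W-3−W-1: −36a − 430b = 174.2.
Solving gives a = 0.27489, b = −0.42813.
Then c = 191.3 − a·422 − b·445 = 265.81.
At (496, 80): z_contact = 136.35 − 34.25 + 265.81 = 367.91 m.
Depth below ground = 379.2 − 367.91 = 11.3 m.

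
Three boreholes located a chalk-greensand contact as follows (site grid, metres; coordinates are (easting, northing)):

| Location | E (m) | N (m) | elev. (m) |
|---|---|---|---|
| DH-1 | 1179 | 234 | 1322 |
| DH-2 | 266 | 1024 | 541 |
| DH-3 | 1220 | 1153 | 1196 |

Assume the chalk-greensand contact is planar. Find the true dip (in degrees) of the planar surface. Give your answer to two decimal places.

Two edge vectors: DH-1→DH-2 = (-913, 790, -781), DH-1→DH-3 = (41, 919, -126).
Normal n = (DH-1→DH-2) × (DH-1→DH-3) = (618199, -147059, -871437).
So ∂z/∂E = −n_x/n_z = 0.70940 and ∂z/∂N = −n_y/n_z = −0.16875.
Gradient magnitude |∇z| = √(a² + b²) = √(0.50325 + 0.02848) = 0.72920.
True dip = arctan(0.72920) = 36.10°, dipping toward WNW (azimuth ≈ 283°).

36.10°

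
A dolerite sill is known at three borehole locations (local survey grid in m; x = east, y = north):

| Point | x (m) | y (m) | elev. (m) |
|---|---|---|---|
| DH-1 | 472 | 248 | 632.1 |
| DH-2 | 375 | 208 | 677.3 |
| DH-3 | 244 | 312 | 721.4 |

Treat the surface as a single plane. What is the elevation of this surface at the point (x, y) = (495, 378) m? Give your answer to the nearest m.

608 m

Two edge vectors: DH-1→DH-2 = (-97, -40, 45.2), DH-1→DH-3 = (-228, 64, 89.3).
Normal n = (DH-1→DH-2) × (DH-1→DH-3) = (-6464.8, -1643.5, -15328).
So ∂z/∂x = −n_x/n_z = −0.42176 and ∂z/∂y = −n_y/n_z = −0.10722.
Intercept c from DH-1: 632.1 + 199.07 + 26.59 = 857.76.
At (495, 378): z = −208.8 − 40.5 + 857.76 = 608.5 m.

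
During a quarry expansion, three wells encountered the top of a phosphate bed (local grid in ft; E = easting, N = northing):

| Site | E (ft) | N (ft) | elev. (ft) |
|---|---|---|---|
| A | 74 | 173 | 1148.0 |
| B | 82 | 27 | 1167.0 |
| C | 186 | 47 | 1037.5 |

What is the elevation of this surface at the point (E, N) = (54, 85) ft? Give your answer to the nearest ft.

Let the plane be z = a·E + b·N + c.
B−A: 8a − 146b = 19;  C−A: 112a − 126b = −110.5.
Solving gives a = −1.20744, b = −0.19630.
Then c = 1148 − a·74 − b·173 = 1271.31.
At (54, 85): z = −65.2 − 16.7 + 1271.31 = 1189.4 ft.

1189 ft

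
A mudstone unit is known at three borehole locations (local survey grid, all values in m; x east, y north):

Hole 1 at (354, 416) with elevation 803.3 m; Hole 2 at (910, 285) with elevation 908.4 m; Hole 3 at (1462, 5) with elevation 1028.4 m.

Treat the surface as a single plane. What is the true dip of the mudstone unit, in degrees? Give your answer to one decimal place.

11.0°

Let the plane be z = a·x + b·y + c.
Hole 2−Hole 1: 556a − 131b = 105.1;  Hole 3−Hole 1: 1108a − 411b = 225.1.
Solving gives a = 0.16443, b = −0.10441.
Gradient magnitude |∇z| = √(a² + b²) = √(0.02704 + 0.01090) = 0.19478.
True dip = arctan(0.19478) = 11.0°, dipping toward WNW (azimuth ≈ 302°).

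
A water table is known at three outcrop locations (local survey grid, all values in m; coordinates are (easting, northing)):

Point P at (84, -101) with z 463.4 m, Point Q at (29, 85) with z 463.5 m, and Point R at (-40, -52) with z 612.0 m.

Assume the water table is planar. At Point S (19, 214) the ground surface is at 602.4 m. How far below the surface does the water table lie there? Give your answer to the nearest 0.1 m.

177.0 m

Two edge vectors: Point P→Point Q = (-55, 186, 0.1), Point P→Point R = (-124, 49, 148.6).
Normal n = (Point P→Point Q) × (Point P→Point R) = (27634.7, 8160.6, 20369).
So ∂z/∂E = −n_x/n_z = −1.35670 and ∂z/∂N = −n_y/n_z = −0.40064.
Intercept c from Point P: 463.4 + 113.96 − 40.46 = 536.90.
At (19, 214): z_contact = −25.78 − 85.74 + 536.90 = 425.38 m.
Depth below ground = 602.4 − 425.38 = 177.0 m.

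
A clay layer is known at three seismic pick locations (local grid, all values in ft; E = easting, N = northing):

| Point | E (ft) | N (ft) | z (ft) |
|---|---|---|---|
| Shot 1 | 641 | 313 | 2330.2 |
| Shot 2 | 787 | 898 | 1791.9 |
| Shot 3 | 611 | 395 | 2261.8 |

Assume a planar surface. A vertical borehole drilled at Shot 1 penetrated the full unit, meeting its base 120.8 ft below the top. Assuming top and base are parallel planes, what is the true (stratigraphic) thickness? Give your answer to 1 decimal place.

90.0 ft

Let the plane be z = a·E + b·N + c.
Shot 2−Shot 1: 146a + 585b = −538.3;  Shot 3−Shot 1: −30a + 82b = −68.4.
Solving gives a = −0.13978, b = −0.88529.
|∇z| = √(a²+b²) = 0.89625, so dip δ = arctan(0.89625) = 41.87°.
True thickness = vertical thickness × cos δ = 120.8 × cos 41.87° = 90.0 ft.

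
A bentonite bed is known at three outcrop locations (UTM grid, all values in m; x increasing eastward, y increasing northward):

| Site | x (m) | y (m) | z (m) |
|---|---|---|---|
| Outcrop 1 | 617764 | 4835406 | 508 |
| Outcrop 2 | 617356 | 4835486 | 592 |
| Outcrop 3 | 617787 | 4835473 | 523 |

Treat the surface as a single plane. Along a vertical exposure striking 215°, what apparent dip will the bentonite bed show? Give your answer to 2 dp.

Let the plane be z = a·x + b·y + c.
Outcrop 2−Outcrop 1: −408a + 80b = 84;  Outcrop 3−Outcrop 1: 23a + 67b = 15.
Solving gives a = −0.15177, b = 0.27598.
Unit vector along 215° is (sin 215°, cos 215°) = (-0.5736, -0.8192).
Slope in that direction = a·(-0.5736) + b·(-0.8192) = −0.13902.
Apparent dip = arctan|0.13902| = 7.91° (true dip is 17.5°, so apparent ≤ true as expected).

7.91°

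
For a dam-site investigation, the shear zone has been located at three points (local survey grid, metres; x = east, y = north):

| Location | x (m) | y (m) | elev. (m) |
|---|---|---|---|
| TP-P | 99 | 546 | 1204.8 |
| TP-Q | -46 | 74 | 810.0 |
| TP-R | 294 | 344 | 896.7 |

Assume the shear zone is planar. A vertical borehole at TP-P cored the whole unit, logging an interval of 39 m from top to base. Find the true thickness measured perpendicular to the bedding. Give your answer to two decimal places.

Two edge vectors: TP-P→TP-Q = (-145, -472, -394.8), TP-P→TP-R = (195, -202, -308.1).
Normal n = (TP-P→TP-Q) × (TP-P→TP-R) = (65673.6, -121660.5, 121330).
So ∂z/∂x = −n_x/n_z = −0.54128 and ∂z/∂y = −n_y/n_z = 1.00272.
|∇z| = √(a²+b²) = 1.13949, so dip δ = arctan(1.13949) = 48.73°.
True thickness = vertical thickness × cos δ = 39 × cos 48.73° = 25.72 m.

25.72 m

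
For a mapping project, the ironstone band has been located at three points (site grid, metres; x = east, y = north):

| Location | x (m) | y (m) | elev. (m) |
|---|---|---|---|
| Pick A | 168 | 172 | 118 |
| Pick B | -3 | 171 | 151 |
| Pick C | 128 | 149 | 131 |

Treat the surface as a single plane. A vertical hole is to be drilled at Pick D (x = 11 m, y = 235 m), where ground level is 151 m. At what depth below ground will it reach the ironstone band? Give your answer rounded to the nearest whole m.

Let the plane be z = a·x + b·y + c.
Pick B−Pick A: −171a − 1b = 33;  Pick C−Pick A: −40a − 23b = 13.
Solving gives a = −0.19163, b = −0.23195.
Then c = 118 − a·168 − b·172 = 190.09.
At (11, 235): z_contact = −2.1 − 54.5 + 190.09 = 133.5 m.
Depth below ground = 151 − 133.5 = 18 m.

18 m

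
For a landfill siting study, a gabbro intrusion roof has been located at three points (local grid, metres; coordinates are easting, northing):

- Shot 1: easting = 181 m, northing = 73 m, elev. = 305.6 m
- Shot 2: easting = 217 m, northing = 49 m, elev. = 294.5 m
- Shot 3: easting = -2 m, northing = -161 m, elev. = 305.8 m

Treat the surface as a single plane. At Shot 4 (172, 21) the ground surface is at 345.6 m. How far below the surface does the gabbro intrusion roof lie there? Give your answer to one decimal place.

Let the plane be z = a·easting + b·northing + c.
Shot 2−Shot 1: 36a − 24b = −11.1;  Shot 3−Shot 1: −183a − 234b = 0.2.
Solving gives a = −0.20304, b = 0.15794.
Then c = 305.6 − a·181 − b·73 = 330.82.
At (172, 21): z_contact = −34.92 + 3.32 + 330.82 = 299.21 m.
Depth below ground = 345.6 − 299.21 = 46.4 m.

46.4 m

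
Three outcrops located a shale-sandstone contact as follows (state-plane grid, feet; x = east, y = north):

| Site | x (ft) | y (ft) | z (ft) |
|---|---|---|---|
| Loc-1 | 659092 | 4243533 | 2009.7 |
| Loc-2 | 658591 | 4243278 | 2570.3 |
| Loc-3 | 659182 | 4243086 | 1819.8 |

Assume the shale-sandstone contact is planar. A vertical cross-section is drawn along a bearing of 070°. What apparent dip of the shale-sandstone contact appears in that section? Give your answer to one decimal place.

Two edge vectors: Loc-1→Loc-2 = (-501, -255, 560.6), Loc-1→Loc-3 = (90, -447, -189.9).
Normal n = (Loc-1→Loc-2) × (Loc-1→Loc-3) = (299012.7, -44685.9, 246897).
So ∂z/∂x = −n_x/n_z = −1.21108 and ∂z/∂y = −n_y/n_z = 0.18099.
Unit vector along 070° is (sin 70°, cos 70°) = (0.9397, 0.3420).
Slope in that direction = a·(0.9397) + b·(0.3420) = −1.07614.
Apparent dip = arctan|1.07614| = 47.1° (true dip is 50.8°, so apparent ≤ true as expected).

47.1°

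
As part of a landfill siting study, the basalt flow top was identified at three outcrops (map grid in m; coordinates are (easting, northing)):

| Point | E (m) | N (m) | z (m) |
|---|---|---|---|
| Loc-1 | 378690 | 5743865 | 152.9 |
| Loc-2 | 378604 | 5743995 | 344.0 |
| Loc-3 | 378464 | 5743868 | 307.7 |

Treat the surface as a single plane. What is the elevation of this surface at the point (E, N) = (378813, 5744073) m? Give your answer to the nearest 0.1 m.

283.7 m

Let the plane be z = a·E + b·N + c.
Loc-2−Loc-1: −86a + 130b = 191.1;  Loc-3−Loc-1: −226a + 3b = 154.8.
Solving gives a = −0.671337820, b = 1.025884211.
Then c = 152.9 − a·378690 − b·5743865 = −5638158.60.
At (378813, 5744073): z = −254311.5 + 5892753.8 − 5638158.60 = 283.7 m.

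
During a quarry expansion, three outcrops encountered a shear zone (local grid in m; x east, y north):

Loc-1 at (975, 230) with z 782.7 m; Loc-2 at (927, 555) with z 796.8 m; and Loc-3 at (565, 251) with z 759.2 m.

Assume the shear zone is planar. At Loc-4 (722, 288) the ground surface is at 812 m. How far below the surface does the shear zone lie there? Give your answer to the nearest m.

41 m

Two edge vectors: Loc-1→Loc-2 = (-48, 325, 14.1), Loc-1→Loc-3 = (-410, 21, -23.5).
Normal n = (Loc-1→Loc-2) × (Loc-1→Loc-3) = (-7933.6, -6909, 132242).
So ∂z/∂x = −n_x/n_z = 0.05999 and ∂z/∂y = −n_y/n_z = 0.05225.
Intercept c from Loc-1: 782.7 − 58.49 − 12.02 = 712.19.
At (722, 288): z_contact = 43.3 + 15.0 + 712.19 = 770.6 m.
Depth below ground = 812 − 770.6 = 41 m.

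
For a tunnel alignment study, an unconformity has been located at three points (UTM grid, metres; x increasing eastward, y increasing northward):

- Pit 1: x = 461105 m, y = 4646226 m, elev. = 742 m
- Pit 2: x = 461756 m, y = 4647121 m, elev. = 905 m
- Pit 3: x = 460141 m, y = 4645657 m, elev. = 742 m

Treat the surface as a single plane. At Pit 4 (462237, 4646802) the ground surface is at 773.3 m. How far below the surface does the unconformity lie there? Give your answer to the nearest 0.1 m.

60.7 m

Two edge vectors: Pit 1→Pit 2 = (651, 895, 163), Pit 1→Pit 3 = (-964, -569, 0).
Normal n = (Pit 1→Pit 2) × (Pit 1→Pit 3) = (92747, -157132, 492361).
So ∂z/∂x = −n_x/n_z = −0.188371947 and ∂z/∂y = −n_y/n_z = 0.319139818.
Intercept c from Pit 1: 742 + 86859.25 − 1482795.72 = −1395194.47.
At (462237, 4646802): z_contact = −87072.48 + 1482979.55 − 1395194.47 = 712.59 m.
Depth below ground = 773.3 − 712.59 = 60.7 m.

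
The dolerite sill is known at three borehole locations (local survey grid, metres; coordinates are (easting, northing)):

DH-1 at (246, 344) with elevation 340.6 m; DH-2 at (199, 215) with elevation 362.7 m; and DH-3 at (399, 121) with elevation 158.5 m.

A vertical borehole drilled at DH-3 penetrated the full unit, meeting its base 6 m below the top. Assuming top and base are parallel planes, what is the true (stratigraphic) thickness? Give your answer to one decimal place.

Two edge vectors: DH-1→DH-2 = (-47, -129, 22.1), DH-1→DH-3 = (153, -223, -182.1).
Normal n = (DH-1→DH-2) × (DH-1→DH-3) = (28419.2, -5177.4, 30218).
So ∂z/∂E = −n_x/n_z = −0.94047 and ∂z/∂N = −n_y/n_z = 0.17133.
|∇z| = √(a²+b²) = 0.95595, so dip δ = arctan(0.95595) = 43.71°.
True thickness = vertical thickness × cos δ = 6 × cos 43.71° = 4.3 m.

4.3 m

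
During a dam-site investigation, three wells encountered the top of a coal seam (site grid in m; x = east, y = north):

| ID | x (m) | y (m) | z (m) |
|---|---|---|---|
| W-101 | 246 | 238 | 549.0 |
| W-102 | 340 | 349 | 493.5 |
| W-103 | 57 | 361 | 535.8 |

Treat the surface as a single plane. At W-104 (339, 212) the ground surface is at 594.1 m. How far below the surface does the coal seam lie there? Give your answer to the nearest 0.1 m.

51.0 m

Let the plane be z = a·x + b·y + c.
W-102−W-101: 94a + 111b = −55.5;  W-103−W-101: −189a + 123b = −13.2.
Solving gives a = −0.16476, b = −0.36048.
Then c = 549 − a·246 − b·238 = 675.32.
At (339, 212): z_contact = −55.85 − 76.42 + 675.32 = 543.05 m.
Depth below ground = 594.1 − 543.05 = 51.0 m.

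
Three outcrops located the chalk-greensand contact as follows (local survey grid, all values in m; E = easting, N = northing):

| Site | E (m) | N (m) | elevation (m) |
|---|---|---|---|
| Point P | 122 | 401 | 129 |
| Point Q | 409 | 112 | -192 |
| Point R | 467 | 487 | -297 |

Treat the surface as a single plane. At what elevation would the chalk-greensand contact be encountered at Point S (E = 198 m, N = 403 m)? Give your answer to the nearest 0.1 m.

36.7 m

Let the plane be z = a·E + b·N + c.
Point Q−Point P: 287a − 289b = −321;  Point R−Point P: 345a + 86b = −426.
Solving gives a = −1.21170, b = −0.09259.
Then c = 129 − a·122 − b·401 = 313.96.
At (198, 403): z = −239.9 − 37.3 + 313.96 = 36.7 m.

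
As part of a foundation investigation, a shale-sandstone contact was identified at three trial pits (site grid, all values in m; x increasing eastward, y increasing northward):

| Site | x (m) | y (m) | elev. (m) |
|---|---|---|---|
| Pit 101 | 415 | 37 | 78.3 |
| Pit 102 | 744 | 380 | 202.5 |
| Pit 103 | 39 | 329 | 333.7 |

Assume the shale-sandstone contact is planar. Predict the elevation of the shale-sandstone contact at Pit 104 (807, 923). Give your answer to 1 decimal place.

503.6 m

Two edge vectors: Pit 101→Pit 102 = (329, 343, 124.2), Pit 101→Pit 103 = (-376, 292, 255.4).
Normal n = (Pit 101→Pit 102) × (Pit 101→Pit 103) = (51335.8, -130725.8, 225036).
So ∂z/∂x = −n_x/n_z = −0.22812 and ∂z/∂y = −n_y/n_z = 0.58091.
Intercept c from Pit 101: 78.3 + 94.67 − 21.49 = 151.48.
At (807, 923): z = −184.1 + 536.2 + 151.48 = 503.6 m.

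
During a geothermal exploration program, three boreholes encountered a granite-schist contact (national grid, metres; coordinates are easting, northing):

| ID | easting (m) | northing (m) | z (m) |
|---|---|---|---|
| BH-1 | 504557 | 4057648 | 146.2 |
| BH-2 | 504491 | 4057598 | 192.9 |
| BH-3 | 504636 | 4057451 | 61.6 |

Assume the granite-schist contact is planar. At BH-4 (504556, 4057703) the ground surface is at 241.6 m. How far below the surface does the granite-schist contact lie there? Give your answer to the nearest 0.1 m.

Two edge vectors: BH-1→BH-2 = (-66, -50, 46.7), BH-1→BH-3 = (79, -197, -84.6).
Normal n = (BH-1→BH-2) × (BH-1→BH-3) = (13429.9, -1894.3, 16952).
So ∂z/∂easting = −n_x/n_z = −0.792231005 and ∂z/∂northing = −n_y/n_z = 0.111744927.
Intercept c from BH-1: 146.2 + 399725.70 − 453421.58 = −53549.68.
At (504556, 4057703): z_contact = −399724.91 + 453427.72 − 53549.68 = 153.14 m.
Depth below ground = 241.6 − 153.14 = 88.5 m.

88.5 m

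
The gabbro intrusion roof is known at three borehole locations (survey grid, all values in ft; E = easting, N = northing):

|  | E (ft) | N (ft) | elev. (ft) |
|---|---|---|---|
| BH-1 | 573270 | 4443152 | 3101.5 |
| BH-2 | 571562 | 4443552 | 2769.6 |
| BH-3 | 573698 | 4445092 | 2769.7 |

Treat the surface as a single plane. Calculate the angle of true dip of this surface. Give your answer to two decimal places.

Two edge vectors: BH-1→BH-2 = (-1708, 400, -331.9), BH-1→BH-3 = (428, 1940, -331.8).
Normal n = (BH-1→BH-2) × (BH-1→BH-3) = (511166, -708767.6, -3484720).
So ∂z/∂E = −n_x/n_z = 0.14669 and ∂z/∂N = −n_y/n_z = −0.20339.
Gradient magnitude |∇z| = √(a² + b²) = √(0.02152 + 0.04137) = 0.25077.
True dip = arctan(0.25077) = 14.08°, dipping toward NW (azimuth ≈ 324°).

14.08°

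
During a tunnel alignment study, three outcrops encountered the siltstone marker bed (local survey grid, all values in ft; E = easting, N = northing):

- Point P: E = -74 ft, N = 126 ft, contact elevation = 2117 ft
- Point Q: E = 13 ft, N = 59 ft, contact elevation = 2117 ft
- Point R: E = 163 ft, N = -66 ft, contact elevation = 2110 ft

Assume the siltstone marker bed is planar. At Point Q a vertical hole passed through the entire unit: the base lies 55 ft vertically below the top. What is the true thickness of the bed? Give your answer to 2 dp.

Let the plane be z = a·E + b·N + c.
Point Q−Point P: 87a − 67b = 0;  Point R−Point P: 237a − 192b = −7.
Solving gives a = 0.56848, b = 0.73818.
|∇z| = √(a²+b²) = 0.93171, so dip δ = arctan(0.93171) = 42.98°.
True thickness = vertical thickness × cos δ = 55 × cos 42.98° = 40.24 ft.

40.24 ft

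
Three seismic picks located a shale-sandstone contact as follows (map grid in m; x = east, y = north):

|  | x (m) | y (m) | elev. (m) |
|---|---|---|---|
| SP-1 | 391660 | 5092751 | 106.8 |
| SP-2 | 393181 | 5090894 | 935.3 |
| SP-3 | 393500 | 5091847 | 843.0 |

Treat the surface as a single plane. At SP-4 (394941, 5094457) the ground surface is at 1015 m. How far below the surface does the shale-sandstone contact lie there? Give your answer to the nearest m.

253 m

Two edge vectors: SP-1→SP-2 = (1521, -1857, 828.5), SP-1→SP-3 = (1840, -904, 736.2).
Normal n = (SP-1→SP-2) × (SP-1→SP-3) = (-618159.4, 404679.8, 2041896).
So ∂z/∂x = −n_x/n_z = 0.30273795 and ∂z/∂y = −n_y/n_z = −0.19818825.
Intercept c from SP-1: 106.8 − 118570.34 + 1009323.42 = 890859.88.
At (394941, 5094457): z_contact = 119563.6 − 1009661.5 + 890859.88 = 762.0 m.
Depth below ground = 1015 − 762.0 = 253 m.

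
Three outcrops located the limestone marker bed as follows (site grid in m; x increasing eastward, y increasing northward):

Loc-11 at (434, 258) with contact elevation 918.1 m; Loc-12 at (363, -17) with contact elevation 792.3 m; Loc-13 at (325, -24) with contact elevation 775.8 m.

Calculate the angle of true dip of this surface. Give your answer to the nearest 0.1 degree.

Let the plane be z = a·x + b·y + c.
Loc-12−Loc-11: −71a − 275b = −125.8;  Loc-13−Loc-11: −109a − 282b = −142.3.
Solving gives a = 0.36742, b = 0.36259.
Gradient magnitude |∇z| = √(a² + b²) = √(0.13500 + 0.13147) = 0.51621.
True dip = arctan(0.51621) = 27.3°, dipping toward SW (azimuth ≈ 225°).

27.3°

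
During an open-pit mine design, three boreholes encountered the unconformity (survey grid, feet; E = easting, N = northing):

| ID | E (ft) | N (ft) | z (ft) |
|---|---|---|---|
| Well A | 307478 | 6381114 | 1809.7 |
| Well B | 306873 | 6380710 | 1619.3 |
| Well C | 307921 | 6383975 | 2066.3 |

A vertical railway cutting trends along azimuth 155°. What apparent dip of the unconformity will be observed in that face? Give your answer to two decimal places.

4.50°

Two edge vectors: Well A→Well B = (-605, -404, -190.4), Well A→Well C = (443, 2861, 256.6).
Normal n = (Well A→Well B) × (Well A→Well C) = (441068, 70895.8, -1551933).
So ∂z/∂E = −n_x/n_z = 0.28421 and ∂z/∂N = −n_y/n_z = 0.04568.
Unit vector along 155° is (sin 155°, cos 155°) = (0.4226, -0.9063).
Slope in that direction = a·(0.4226) + b·(-0.9063) = 0.07871.
Apparent dip = arctan|0.07871| = 4.50° (true dip is 16.1°, so apparent ≤ true as expected).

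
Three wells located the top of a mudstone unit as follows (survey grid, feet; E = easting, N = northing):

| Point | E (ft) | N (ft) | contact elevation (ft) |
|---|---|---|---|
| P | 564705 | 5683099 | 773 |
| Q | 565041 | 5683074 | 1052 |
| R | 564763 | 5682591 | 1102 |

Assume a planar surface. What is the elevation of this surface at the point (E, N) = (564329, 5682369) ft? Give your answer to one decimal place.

Let the plane be z = a·E + b·N + c.
Q−P: 336a − 25b = 279;  R−P: 58a − 508b = 329.
Solving gives a = 0.788871294, b = −0.557569813.
Then c = 773 − a·564705 − b·5683099 = 2724017.88.
At (564329, 5682369): z = 445182.9 − 3168317.4 + 2724017.88 = 883.4 ft.

883.4 ft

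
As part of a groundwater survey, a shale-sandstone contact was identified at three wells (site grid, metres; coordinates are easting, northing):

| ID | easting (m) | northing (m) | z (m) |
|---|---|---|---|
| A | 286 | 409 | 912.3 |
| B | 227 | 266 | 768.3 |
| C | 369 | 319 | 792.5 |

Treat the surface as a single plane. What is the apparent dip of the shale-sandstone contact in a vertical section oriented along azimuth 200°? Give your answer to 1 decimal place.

43.8°

Let the plane be z = a·easting + b·northing + c.
B−A: −59a − 143b = −144;  C−A: 83a − 90b = −119.8.
Solving gives a = −0.24282, b = 1.10718.
Unit vector along 200° is (sin 200°, cos 200°) = (-0.3420, -0.9397).
Slope in that direction = a·(-0.3420) + b·(-0.9397) = −0.95736.
Apparent dip = arctan|0.95736| = 43.8° (true dip is 48.6°, so apparent ≤ true as expected).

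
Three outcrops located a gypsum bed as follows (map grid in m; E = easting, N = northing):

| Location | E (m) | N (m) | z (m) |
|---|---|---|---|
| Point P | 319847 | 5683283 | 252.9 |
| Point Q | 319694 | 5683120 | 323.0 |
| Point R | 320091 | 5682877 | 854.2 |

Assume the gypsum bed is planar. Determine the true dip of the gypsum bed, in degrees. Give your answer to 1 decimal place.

51.8°

Let the plane be z = a·E + b·N + c.
Point Q−Point P: −153a − 163b = 70.1;  Point R−Point P: 244a − 406b = 601.3.
Solving gives a = 0.68261, b = −1.07079.
Gradient magnitude |∇z| = √(a² + b²) = √(0.46596 + 1.14660) = 1.26987.
True dip = arctan(1.26987) = 51.8°, dipping toward NNW (azimuth ≈ 327°).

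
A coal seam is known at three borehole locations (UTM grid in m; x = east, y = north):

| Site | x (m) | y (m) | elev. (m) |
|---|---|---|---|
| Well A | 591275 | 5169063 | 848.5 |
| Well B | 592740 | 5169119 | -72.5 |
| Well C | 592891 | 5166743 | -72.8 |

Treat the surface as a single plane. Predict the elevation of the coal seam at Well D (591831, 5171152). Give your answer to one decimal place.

416.8 m

Let the plane be z = a·x + b·y + c.
Well B−Well A: 1465a + 56b = −921;  Well C−Well A: 1616a − 2320b = −921.3.
Solving gives a = −0.627150233, b = −0.039730507.
Then c = 848.5 − a·591275 − b·5169063 = 577036.25.
At (591831, 5171152): z = −371166.9 − 205452.5 + 577036.25 = 416.8 m.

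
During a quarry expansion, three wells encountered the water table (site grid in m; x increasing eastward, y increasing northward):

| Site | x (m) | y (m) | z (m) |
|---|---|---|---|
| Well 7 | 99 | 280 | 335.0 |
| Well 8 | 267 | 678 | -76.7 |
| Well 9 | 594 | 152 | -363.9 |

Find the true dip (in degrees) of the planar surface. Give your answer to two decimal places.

Let the plane be z = a·x + b·y + c.
Well 8−Well 7: 168a + 398b = −411.7;  Well 9−Well 7: 495a − 128b = −698.9.
Solving gives a = −1.51414, b = −0.39529.
Gradient magnitude |∇z| = √(a² + b²) = √(2.29261 + 0.15625) = 1.56488.
True dip = arctan(1.56488) = 57.42°, dipping toward ENE (azimuth ≈ 075°).

57.42°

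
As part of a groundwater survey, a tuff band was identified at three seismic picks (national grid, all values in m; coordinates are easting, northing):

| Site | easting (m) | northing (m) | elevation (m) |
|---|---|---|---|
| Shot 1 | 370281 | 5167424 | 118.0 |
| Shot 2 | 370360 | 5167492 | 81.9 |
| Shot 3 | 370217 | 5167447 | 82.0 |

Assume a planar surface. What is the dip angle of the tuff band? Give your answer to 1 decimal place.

41.2°

Two edge vectors: Shot 1→Shot 2 = (79, 68, -36.1), Shot 1→Shot 3 = (-64, 23, -36).
Normal n = (Shot 1→Shot 2) × (Shot 1→Shot 3) = (-1617.7, 5154.4, 6169).
So ∂z/∂easting = −n_x/n_z = 0.26223 and ∂z/∂northing = −n_y/n_z = −0.83553.
Gradient magnitude |∇z| = √(a² + b²) = √(0.06876 + 0.69811) = 0.87572.
True dip = arctan(0.87572) = 41.2°, dipping toward NNW (azimuth ≈ 343°).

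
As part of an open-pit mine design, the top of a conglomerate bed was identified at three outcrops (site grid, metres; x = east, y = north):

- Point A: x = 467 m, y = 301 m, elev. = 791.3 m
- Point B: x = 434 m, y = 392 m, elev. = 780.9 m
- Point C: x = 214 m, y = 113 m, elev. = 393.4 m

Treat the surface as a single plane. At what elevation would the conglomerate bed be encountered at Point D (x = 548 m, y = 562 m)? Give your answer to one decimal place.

990.8 m

Two edge vectors: Point A→Point B = (-33, 91, -10.4), Point A→Point C = (-253, -188, -397.9).
Normal n = (Point A→Point B) × (Point A→Point C) = (-38164.1, -10499.5, 29227).
So ∂z/∂x = −n_x/n_z = 1.30578 and ∂z/∂y = −n_y/n_z = 0.35924.
Intercept c from Point A: 791.3 − 609.80 − 108.13 = 73.37.
At (548, 562): z = 715.6 + 201.9 + 73.37 = 990.8 m.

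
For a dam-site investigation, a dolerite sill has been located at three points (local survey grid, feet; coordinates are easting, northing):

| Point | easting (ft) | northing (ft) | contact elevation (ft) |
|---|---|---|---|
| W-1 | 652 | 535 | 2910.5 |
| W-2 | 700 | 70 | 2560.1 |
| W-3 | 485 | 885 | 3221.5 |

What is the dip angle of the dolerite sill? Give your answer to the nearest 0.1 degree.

38.7°

Let the plane be z = a·easting + b·northing + c.
W-2−W-1: 48a − 465b = −350.4;  W-3−W-1: −167a + 350b = 311.
Solving gives a = −0.36110, b = 0.71627.
Gradient magnitude |∇z| = √(a² + b²) = √(0.13040 + 0.51305) = 0.80215.
True dip = arctan(0.80215) = 38.7°, dipping toward SSE (azimuth ≈ 153°).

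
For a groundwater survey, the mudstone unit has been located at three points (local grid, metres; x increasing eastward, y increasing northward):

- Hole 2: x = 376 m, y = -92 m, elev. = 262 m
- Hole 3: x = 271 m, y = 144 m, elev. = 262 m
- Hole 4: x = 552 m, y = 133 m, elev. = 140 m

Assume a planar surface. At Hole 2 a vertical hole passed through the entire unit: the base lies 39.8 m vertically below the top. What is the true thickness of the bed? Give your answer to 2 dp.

Two edge vectors: Hole 2→Hole 3 = (-105, 236, 0), Hole 2→Hole 4 = (176, 225, -122).
Normal n = (Hole 2→Hole 3) × (Hole 2→Hole 4) = (-28792, -12810, -65161).
So ∂z/∂x = −n_x/n_z = −0.44186 and ∂z/∂y = −n_y/n_z = −0.19659.
|∇z| = √(a²+b²) = 0.48362, so dip δ = arctan(0.48362) = 25.81°.
True thickness = vertical thickness × cos δ = 39.8 × cos 25.81° = 35.83 m.

35.83 m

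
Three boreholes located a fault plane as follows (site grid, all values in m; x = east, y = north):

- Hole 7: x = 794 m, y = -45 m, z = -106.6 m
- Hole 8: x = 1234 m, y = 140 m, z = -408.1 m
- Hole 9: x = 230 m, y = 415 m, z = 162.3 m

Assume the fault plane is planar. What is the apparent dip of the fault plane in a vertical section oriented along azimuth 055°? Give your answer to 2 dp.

Let the plane be z = a·x + b·y + c.
Hole 8−Hole 7: 440a + 185b = −301.5;  Hole 9−Hole 7: −564a + 460b = 268.9.
Solving gives a = −0.61432, b = −0.16864.
Unit vector along 055° is (sin 55°, cos 55°) = (0.8192, 0.5736).
Slope in that direction = a·(0.8192) + b·(0.5736) = −0.59995.
Apparent dip = arctan|0.59995| = 30.96° (true dip is 32.5°, so apparent ≤ true as expected).

30.96°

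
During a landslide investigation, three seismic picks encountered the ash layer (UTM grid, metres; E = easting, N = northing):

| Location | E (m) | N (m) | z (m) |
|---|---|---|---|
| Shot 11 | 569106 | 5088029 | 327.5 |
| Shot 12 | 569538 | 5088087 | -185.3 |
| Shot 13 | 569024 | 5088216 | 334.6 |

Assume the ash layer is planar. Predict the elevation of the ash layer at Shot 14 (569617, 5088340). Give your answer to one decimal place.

-389.5 m

Two edge vectors: Shot 11→Shot 12 = (432, 58, -512.8), Shot 11→Shot 13 = (-82, 187, 7.1).
Normal n = (Shot 11→Shot 12) × (Shot 11→Shot 13) = (96305.4, 38982.4, 85540).
So ∂z/∂E = −n_x/n_z = −1.125852233 and ∂z/∂N = −n_y/n_z = −0.455721300.
Intercept c from Shot 11: 327.5 + 640729.26 + 2318723.19 = 2959779.95.
At (569617, 5088340): z = −641304.6 − 2318864.9 + 2959779.95 = -389.5 m.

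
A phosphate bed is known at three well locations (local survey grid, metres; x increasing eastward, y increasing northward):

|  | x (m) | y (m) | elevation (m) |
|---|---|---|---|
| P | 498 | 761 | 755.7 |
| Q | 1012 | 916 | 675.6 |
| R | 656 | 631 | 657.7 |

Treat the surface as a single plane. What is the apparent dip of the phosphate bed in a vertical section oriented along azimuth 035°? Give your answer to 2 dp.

10.07°

Two edge vectors: P→Q = (514, 155, -80.1), P→R = (158, -130, -98).
Normal n = (P→Q) × (P→R) = (-25603, 37716.2, -91310).
So ∂z/∂x = −n_x/n_z = −0.28040 and ∂z/∂y = −n_y/n_z = 0.41306.
Unit vector along 035° is (sin 35°, cos 35°) = (0.5736, 0.8192).
Slope in that direction = a·(0.5736) + b·(0.8192) = 0.17753.
Apparent dip = arctan|0.17753| = 10.07° (true dip is 26.5°, so apparent ≤ true as expected).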